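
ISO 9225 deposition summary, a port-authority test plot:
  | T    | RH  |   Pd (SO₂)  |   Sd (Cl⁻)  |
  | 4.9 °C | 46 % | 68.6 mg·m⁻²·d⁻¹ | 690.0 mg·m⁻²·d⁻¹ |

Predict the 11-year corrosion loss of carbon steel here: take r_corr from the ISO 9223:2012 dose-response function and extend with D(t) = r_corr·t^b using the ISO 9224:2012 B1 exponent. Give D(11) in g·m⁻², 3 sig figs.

carbon steel: f(T) = +0.150·(T−10) [T≤10 °C] = -0.7650
  Pd branch = 1.77·Pd^0.52·e^(0.02·RH+f) = 18.63 μm/a
  Sd branch = 0.102·Sd^0.62·e^(0.033·RH+0.04·T) = 32.59 μm/a
  sum: 18.63 + 32.59 → r_corr = 51.22 μm/a
Long-term exponent b (ISO 9224 Table 2, B1) = 0.523
  D(11) = 51.22 × 11^0.523 = 51.22 × 3.505 = 179.5 μm
  Mass loss = 179.5 μm × 7.85 g/cm³ = 1409 g·m⁻²

D(11) = 1.41e+03 g·m⁻²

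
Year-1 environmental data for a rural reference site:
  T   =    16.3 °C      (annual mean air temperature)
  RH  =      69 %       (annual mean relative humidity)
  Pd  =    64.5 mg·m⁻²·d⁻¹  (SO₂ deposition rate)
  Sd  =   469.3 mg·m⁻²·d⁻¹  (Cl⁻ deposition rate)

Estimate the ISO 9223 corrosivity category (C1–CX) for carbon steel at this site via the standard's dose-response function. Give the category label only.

carbon steel: T>10 °C ⇒ hinge -0.054·(16.3−10) = -0.3402
  SO₂ term: 1.77·64.5^0.52·exp(0.02·69-0.3402) = 43.7
  Cl⁻ term: 0.102·469.3^0.62·exp(0.033·69+0.04·16.3) = 86.49
  sum: 43.7 + 86.49 → r_corr = 130.2 μm/a
ISO 9223 Table 2 (carbon steel): 80 < 130 ≤ 200 μm/a ⇒ C5

C5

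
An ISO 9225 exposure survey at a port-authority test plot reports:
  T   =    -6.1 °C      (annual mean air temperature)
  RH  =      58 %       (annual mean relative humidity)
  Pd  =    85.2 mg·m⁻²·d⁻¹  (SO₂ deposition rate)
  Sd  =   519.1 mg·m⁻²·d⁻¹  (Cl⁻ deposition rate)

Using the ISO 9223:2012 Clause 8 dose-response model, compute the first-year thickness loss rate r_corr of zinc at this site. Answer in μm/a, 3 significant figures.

zinc: T≤10 °C ⇒ hinge +0.038·(-6.1−10) = -0.6118
  sulphur-dioxide contribution → 0.7128 μm/a
  chloride contribution → 0.5849 μm/a
  total first-year rate 1.298 μm/a

r_corr = 1.30 μm/a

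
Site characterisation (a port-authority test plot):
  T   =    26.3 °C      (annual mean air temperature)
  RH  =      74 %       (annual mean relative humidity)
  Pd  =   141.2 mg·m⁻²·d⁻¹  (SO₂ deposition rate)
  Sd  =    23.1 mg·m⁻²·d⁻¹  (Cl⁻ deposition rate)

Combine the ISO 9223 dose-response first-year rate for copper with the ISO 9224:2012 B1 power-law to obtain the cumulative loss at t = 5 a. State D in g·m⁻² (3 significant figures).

D(5) = 43.4 g·m⁻²

copper: T>10 °C ⇒ hinge -0.080·(26.3−10) = -1.3040
  sulphur-dioxide contribution → 0.4102 μm/a
  chloride contribution → 1.246 μm/a
  total first-year rate 1.656 μm/a
ISO 9224: D(t) = r_corr · t^b with b = 0.667 (copper, B1)
  D(5) = 1.656 × 5^0.667 = 1.656 × 2.926 = 4.846 μm
  Mass loss = 4.846 μm × 8.96 g/cm³ = 43.42 g·m⁻²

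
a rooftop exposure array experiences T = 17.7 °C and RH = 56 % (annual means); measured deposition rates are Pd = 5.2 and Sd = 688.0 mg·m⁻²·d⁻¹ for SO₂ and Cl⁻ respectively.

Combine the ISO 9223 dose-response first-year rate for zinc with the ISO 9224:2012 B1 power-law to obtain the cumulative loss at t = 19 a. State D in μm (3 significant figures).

D(19) = 58.2 μm

zinc: T>10 °C ⇒ hinge -0.071·(17.7−10) = -0.5467
  SO₂ term: 0.0129·5.2^0.44·exp(0.046·56-0.5467) = 0.2027
  Cl⁻ term: 0.0175·688.0^0.57·exp(0.008·56+0.085·17.7) = 5.11
  r_corr = 0.2027 + 5.11 = 5.313 μm/a
Power-law: D(19) = r_corr · 19^0.813
  D(19) = 5.313 × 19^0.813 = 5.313 × 10.96 = 58.2 μm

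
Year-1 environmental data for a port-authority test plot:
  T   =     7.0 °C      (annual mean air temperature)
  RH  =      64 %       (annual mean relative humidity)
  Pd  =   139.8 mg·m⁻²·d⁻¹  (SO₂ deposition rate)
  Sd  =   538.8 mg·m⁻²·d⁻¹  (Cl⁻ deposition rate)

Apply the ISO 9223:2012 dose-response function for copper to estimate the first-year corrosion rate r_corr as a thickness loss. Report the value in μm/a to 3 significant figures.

copper: T≤10 °C ⇒ hinge +0.126·(7.0−10) = -0.3780
  sulphur-dioxide contribution → 0.5726 μm/a
  chloride contribution → 0.7903 μm/a
  total first-year rate 1.363 μm/a

r_corr = 1.36 μm/a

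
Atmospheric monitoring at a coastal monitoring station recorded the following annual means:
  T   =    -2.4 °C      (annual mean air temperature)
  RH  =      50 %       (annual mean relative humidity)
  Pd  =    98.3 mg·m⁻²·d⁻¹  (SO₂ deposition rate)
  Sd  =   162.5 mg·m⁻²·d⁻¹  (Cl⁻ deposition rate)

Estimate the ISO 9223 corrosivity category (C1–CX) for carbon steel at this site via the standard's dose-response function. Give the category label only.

C2

carbon steel: T≤10 °C ⇒ hinge +0.150·(-2.4−10) = -1.8600
  SO₂ term: 1.77·98.3^0.52·exp(0.02·50-1.8600) = 8.14
  Cl⁻ term: 0.102·162.5^0.62·exp(0.033·50+0.04·-2.4) = 11.33
  sum: 8.14 + 11.33 → r_corr = 19.47 μm/a
19.5 μm/a falls in (1.3, 25] for carbon steel → category C2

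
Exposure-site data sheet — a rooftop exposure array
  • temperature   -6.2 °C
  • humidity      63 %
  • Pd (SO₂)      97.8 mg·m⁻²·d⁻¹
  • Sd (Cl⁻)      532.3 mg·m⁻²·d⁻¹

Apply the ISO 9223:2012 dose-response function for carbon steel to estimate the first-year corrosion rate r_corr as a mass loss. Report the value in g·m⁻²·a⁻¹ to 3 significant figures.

carbon steel: f(T) = +0.150·(T−10) [T≤10 °C] = -2.4300
  SO₂ term: 1.77·97.8^0.52·exp(0.02·63-2.4300) = 5.954
  Cl⁻ term: 0.102·532.3^0.62·exp(0.033·63+0.04·-6.2) = 31.19
  sum: 5.954 + 31.19 → r_corr = 37.14 μm/a
Convert to mass loss: 37.14 μm/a × 7.85 g/cm³ = 291.6 g·m⁻²·a⁻¹

r_corr = 292 g·m⁻²·a⁻¹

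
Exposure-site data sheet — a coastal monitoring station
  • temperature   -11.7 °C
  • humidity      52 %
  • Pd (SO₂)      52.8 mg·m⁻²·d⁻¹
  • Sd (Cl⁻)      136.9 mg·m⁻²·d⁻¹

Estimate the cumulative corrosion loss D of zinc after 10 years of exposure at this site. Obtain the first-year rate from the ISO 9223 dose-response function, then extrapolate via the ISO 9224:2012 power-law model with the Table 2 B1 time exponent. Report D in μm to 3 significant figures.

D(10) = 3.36 μm

zinc: temperature factor f = +0.038·(-21.7) = -0.8246
  Pd branch = 0.0129·Pd^0.44·e^(0.046·RH+f) = 0.3542 μm/a
  Cl⁻ term: 0.0175·136.9^0.57·exp(0.008·52+0.085·-11.7) = 0.162
  r_corr = 0.3542 + 0.162 = 0.5162 μm/a
Long-term exponent b (ISO 9224 Table 2, B1) = 0.813
  D(10) = 0.5162 × 10^0.813 = 0.5162 × 6.501 = 3.356 μm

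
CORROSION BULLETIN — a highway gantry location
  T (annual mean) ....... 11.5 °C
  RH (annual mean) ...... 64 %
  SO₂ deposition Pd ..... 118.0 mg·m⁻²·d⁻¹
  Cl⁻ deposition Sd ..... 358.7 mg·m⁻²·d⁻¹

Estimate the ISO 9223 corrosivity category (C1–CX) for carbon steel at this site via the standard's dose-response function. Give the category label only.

carbon steel: temperature factor f = -0.054·(1.5) = -0.0810
  SO₂ term: 1.77·118.0^0.52·exp(0.02·64-0.0810) = 70.16
  Sd branch = 0.102·Sd^0.62·e^(0.033·RH+0.04·T) = 51.23 μm/a
  sum: 70.16 + 51.23 → r_corr = 121.4 μm/a
ISO 9223 Table 2 (carbon steel): 80 < 121 ≤ 200 μm/a ⇒ C5

C5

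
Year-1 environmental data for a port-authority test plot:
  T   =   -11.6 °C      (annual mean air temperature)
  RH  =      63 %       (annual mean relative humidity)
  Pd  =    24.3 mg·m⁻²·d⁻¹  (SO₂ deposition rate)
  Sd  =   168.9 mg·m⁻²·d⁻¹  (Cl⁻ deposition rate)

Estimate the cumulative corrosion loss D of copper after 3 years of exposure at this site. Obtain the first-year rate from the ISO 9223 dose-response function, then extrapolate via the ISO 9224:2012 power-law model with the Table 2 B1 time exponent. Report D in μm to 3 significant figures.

D(3) = 0.535 μm

copper: T≤10 °C ⇒ hinge +0.126·(-11.6−10) = -2.7216
  sulphur-dioxide contribution → 0.03287 μm/a
  chloride contribution → 0.224 μm/a
  ⇒ r_corr(copper) = 0.2569 μm/a
Power-law: D(3) = r_corr · 3^0.667
  D(3) = 0.2569 × 3^0.667 = 0.2569 × 2.081 = 0.5346 μm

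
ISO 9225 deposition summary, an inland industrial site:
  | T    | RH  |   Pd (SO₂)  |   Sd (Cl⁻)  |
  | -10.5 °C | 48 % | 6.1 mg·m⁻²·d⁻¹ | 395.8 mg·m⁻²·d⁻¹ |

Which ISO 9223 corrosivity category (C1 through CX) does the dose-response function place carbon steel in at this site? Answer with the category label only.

C2

carbon steel: T≤10 °C ⇒ hinge +0.150·(-10.5−10) = -3.0750
  SO₂ term: 1.77·6.1^0.52·exp(0.02·48-3.0750) = 0.5468
  Sd branch = 0.102·Sd^0.62·e^(0.033·RH+0.04·T) = 13.32 μm/a
  r_corr = 0.5468 + 13.32 = 13.87 μm/a
ISO 9223 Table 2 (carbon steel): 1.3 < 13.9 ≤ 25 μm/a ⇒ C2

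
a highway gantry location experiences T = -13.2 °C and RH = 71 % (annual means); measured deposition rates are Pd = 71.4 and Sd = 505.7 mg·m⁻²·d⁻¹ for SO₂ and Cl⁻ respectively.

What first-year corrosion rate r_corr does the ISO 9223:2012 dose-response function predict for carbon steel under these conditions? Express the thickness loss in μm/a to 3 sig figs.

r_corr = 31.8 μm/a

carbon steel: f(T) = +0.150·(T−10) [T≤10 °C] = -3.4800
  Pd branch = 1.77·Pd^0.52·e^(0.02·RH+f) = 2.076 μm/a
  Sd branch = 0.102·Sd^0.62·e^(0.033·RH+0.04·T) = 29.73 μm/a
  sum: 2.076 + 29.73 → r_corr = 31.81 μm/a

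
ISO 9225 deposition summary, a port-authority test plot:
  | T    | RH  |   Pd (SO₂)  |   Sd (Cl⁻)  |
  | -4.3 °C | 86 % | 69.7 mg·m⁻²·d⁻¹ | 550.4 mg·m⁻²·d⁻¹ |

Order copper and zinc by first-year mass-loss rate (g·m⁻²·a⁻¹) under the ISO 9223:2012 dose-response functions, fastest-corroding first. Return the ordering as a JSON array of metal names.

["zinc", "copper"]

copper: T≤10 °C ⇒ hinge +0.126·(-4.3−10) = -1.8018
  SO₂ term: 0.0053·69.7^0.26·exp(0.059·86-1.8018) = 0.4213
  Sd branch = 0.01025·Sd^0.27·e^(0.036·RH+0.049·T) = 1.009 μm/a
  sum: 0.4213 + 1.009 → r_corr = 1.43 μm/a
  mass loss = 1.43 μm/a × 8.96 g/cm³ = 12.81 g·m⁻²·a⁻¹
zinc: f(T) = +0.038·(T−10) [T≤10 °C] = -0.5434
  SO₂ term: 0.0129·69.7^0.44·exp(0.046·86-0.5434) = 2.533
  Sd branch = 0.0175·Sd^0.57·e^(0.008·RH+0.085·T) = 0.8816 μm/a
  sum: 2.533 + 0.8816 → r_corr = 3.415 μm/a
  mass loss = 3.415 μm/a × 7.14 g/cm³ = 24.38 g·m⁻²·a⁻¹
Ordering by g·m⁻²·a⁻¹: zinc (24.4) > copper (12.8)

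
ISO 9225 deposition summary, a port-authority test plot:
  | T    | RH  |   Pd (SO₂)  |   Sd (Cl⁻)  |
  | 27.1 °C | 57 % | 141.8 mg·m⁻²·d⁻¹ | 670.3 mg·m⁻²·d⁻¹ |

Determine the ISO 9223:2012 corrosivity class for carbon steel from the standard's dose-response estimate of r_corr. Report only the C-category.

carbon steel: temperature factor f = -0.054·(17.1) = -0.9234
  Pd branch = 1.77·Pd^0.52·e^(0.02·RH+f) = 28.9 μm/a
  Sd branch = 0.102·Sd^0.62·e^(0.033·RH+0.04·T) = 111.8 μm/a
  sum: 28.9 + 111.8 → r_corr = 140.7 μm/a
141 μm/a falls in (80, 200] for carbon steel → category C5

C5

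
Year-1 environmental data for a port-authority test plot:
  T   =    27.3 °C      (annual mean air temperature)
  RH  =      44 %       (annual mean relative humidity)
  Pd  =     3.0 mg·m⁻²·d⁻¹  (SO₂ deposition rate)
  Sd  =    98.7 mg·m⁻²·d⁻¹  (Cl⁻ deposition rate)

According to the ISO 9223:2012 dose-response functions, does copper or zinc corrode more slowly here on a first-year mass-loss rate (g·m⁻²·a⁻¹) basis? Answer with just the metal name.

copper: T>10 °C ⇒ hinge -0.080·(27.3−10) = -1.3840
  Pd branch = 0.0053·Pd^0.26·e^(0.059·RH+f) = 0.0237 μm/a
  Sd branch = 0.01025·Sd^0.27·e^(0.036·RH+0.049·T) = 0.6578 μm/a
  sum: 0.0237 + 0.6578 → r_corr = 0.6815 μm/a
  mass loss = 0.6815 μm/a × 8.96 g/cm³ = 6.106 g·m⁻²·a⁻¹
zinc: f(T) = -0.071·(T−10) [T>10 °C] = -1.2283
  Pd branch = 0.0129·Pd^0.44·e^(0.046·RH+f) = 0.04635 μm/a
  Cl⁻ term: 0.0175·98.7^0.57·exp(0.008·44+0.085·27.3) = 3.471
  r_corr = 0.04635 + 3.471 = 3.517 μm/a
  mass loss = 3.517 μm/a × 7.14 g/cm³ = 25.11 g·m⁻²·a⁻¹
Ordering by g·m⁻²·a⁻¹: zinc (25.1) > copper (6.11)

copper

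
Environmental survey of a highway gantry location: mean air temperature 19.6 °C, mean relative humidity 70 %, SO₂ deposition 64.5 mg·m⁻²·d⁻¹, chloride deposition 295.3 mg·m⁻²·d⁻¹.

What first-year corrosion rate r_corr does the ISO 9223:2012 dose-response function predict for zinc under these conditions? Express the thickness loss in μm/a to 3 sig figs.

r_corr = 5.17 μm/a

zinc: f(T) = -0.071·(T−10) [T>10 °C] = -0.6816
  Pd branch = 0.0129·Pd^0.44·e^(0.046·RH+f) = 1.021 μm/a
  Sd branch = 0.0175·Sd^0.57·e^(0.008·RH+0.085·T) = 4.148 μm/a
  r_corr = 1.021 + 4.148 = 5.169 μm/a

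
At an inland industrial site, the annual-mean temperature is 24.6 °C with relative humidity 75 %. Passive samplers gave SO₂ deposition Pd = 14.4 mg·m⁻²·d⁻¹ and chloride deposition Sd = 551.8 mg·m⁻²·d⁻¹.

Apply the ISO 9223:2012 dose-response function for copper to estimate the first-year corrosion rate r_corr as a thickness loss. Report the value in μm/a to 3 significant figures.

copper: f(T) = -0.080·(T−10) [T>10 °C] = -1.1680
  SO₂ term: 0.0053·14.4^0.26·exp(0.059·75-1.1680) = 0.2754
  Sd branch = 0.01025·Sd^0.27·e^(0.036·RH+0.049·T) = 2.8 μm/a
  r_corr = 0.2754 + 2.8 = 3.075 μm/a

r_corr = 3.08 μm/a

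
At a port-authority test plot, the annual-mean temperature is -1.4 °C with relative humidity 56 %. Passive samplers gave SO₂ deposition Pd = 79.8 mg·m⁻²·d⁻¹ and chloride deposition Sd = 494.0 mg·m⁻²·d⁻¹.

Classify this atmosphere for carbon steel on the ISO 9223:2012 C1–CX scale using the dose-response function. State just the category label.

C3

carbon steel: temperature factor f = +0.150·(-11.4) = -1.7100
  SO₂ term: 1.77·79.8^0.52·exp(0.02·56-1.7100) = 9.567
  Cl⁻ term: 0.102·494.0^0.62·exp(0.033·56+0.04·-1.4) = 28.64
  sum: 9.567 + 28.64 → r_corr = 38.21 μm/a
ISO 9223 Table 2 (carbon steel): 25 < 38.2 ≤ 50 μm/a ⇒ C3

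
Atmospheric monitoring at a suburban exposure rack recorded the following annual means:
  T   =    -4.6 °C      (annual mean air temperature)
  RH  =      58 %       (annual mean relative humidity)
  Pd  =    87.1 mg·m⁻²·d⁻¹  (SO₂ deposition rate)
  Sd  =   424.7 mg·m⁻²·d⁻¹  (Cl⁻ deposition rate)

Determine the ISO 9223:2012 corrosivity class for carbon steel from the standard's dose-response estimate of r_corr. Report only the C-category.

C3

carbon steel: T≤10 °C ⇒ hinge +0.150·(-4.6−10) = -2.1900
  sulphur-dioxide contribution → 6.449 μm/a
  chloride contribution → 24.51 μm/a
  total first-year rate 30.96 μm/a
ISO 9223 Table 2 (carbon steel): 25 < 31 ≤ 50 μm/a ⇒ C3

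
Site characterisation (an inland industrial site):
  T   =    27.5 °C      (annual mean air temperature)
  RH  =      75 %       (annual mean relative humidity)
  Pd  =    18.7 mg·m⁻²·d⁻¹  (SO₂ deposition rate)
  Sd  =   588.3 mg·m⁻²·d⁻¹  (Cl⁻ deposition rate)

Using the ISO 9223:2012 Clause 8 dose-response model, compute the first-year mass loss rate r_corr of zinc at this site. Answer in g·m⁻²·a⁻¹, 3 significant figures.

r_corr = 92.4 g·m⁻²·a⁻¹

zinc: T>10 °C ⇒ hinge -0.071·(27.5−10) = -1.2425
  SO₂ term: 0.0129·18.7^0.44·exp(0.046·75-1.2425) = 0.4255
  Sd branch = 0.0175·Sd^0.57·e^(0.008·RH+0.085·T) = 12.52 μm/a
  r_corr = 0.4255 + 12.52 = 12.94 μm/a
Convert to mass loss: 12.94 μm/a × 7.14 g/cm³ = 92.4 g·m⁻²·a⁻¹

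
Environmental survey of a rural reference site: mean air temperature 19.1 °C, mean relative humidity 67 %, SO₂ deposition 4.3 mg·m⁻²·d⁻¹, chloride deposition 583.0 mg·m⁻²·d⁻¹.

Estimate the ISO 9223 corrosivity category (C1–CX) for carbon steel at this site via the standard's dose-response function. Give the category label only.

carbon steel: f(T) = -0.054·(T−10) [T>10 °C] = -0.4914
  SO₂ term: 1.77·4.3^0.52·exp(0.02·67-0.4914) = 8.829
  Cl⁻ term: 0.102·583.0^0.62·exp(0.033·67+0.04·19.1) = 103.6
  r_corr = 8.829 + 103.6 = 112.4 μm/a
ISO 9223 Table 2 (carbon steel): 80 < 112 ≤ 200 μm/a ⇒ C5

C5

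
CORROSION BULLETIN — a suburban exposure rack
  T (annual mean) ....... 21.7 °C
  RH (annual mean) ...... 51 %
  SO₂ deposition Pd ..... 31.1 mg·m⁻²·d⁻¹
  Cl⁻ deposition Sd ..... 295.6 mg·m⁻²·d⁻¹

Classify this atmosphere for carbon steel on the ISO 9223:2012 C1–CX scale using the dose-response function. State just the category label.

carbon steel: T>10 °C ⇒ hinge -0.054·(21.7−10) = -0.6318
  sulphur-dioxide contribution → 15.59 μm/a
  chloride contribution → 44.5 μm/a
  ⇒ r_corr(carbon steel) = 60.08 μm/a
Category bounds: 50…80 μm/a bracket r_corr ⇒ C4

C4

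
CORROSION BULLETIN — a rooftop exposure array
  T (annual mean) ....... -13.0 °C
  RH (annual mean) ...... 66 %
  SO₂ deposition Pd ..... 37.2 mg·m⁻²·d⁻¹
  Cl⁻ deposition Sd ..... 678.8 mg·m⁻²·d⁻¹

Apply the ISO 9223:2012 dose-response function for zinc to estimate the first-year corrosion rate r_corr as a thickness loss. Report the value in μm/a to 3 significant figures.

r_corr = 0.954 μm/a

zinc: T≤10 °C ⇒ hinge +0.038·(-13.0−10) = -0.8740
  sulphur-dioxide contribution → 0.5503 μm/a
  chloride contribution → 0.4042 μm/a
  ⇒ r_corr(zinc) = 0.9544 μm/a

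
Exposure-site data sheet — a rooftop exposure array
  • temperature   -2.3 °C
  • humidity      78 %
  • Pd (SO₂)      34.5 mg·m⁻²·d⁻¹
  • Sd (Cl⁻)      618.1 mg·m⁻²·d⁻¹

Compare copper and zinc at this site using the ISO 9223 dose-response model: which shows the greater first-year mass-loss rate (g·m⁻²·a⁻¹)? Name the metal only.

zinc

copper: T≤10 °C ⇒ hinge +0.126·(-2.3−10) = -1.5498
  Pd branch = 0.0053·Pd^0.26·e^(0.059·RH+f) = 0.2816 μm/a
  Cl⁻ term: 0.01025·618.1^0.27·exp(0.036·78+0.049·-2.3) = 0.8607
  sum: 0.2816 + 0.8607 → r_corr = 1.142 μm/a
  mass loss = 1.142 μm/a × 8.96 g/cm³ = 10.24 g·m⁻²·a⁻¹
zinc: f(T) = +0.038·(T−10) [T≤10 °C] = -0.4674
  SO₂ term: 0.0129·34.5^0.44·exp(0.046·78-0.4674) = 1.388
  Cl⁻ term: 0.0175·618.1^0.57·exp(0.008·78+0.085·-2.3) = 1.047
  sum: 1.388 + 1.047 → r_corr = 2.436 μm/a
  mass loss = 2.436 μm/a × 7.14 g/cm³ = 17.39 g·m⁻²·a⁻¹
Ordering by g·m⁻²·a⁻¹: zinc (17.4) > copper (10.2)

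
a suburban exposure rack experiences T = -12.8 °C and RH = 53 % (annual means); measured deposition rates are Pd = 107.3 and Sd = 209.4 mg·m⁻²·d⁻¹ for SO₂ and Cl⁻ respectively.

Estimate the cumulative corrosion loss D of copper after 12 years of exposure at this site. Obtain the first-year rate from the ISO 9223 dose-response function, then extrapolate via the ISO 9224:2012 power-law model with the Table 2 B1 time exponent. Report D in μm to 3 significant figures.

copper: T≤10 °C ⇒ hinge +0.126·(-12.8−10) = -2.8728
  SO₂ term: 0.0053·107.3^0.26·exp(0.059·53-2.8728) = 0.02305
  Cl⁻ term: 0.01025·209.4^0.27·exp(0.036·53+0.049·-12.8) = 0.1562
  sum: 0.02305 + 0.1562 → r_corr = 0.1792 μm/a
Power-law: D(12) = r_corr · 12^0.667
  D(12) = 0.1792 × 12^0.667 = 0.1792 × 5.246 = 0.9402 μm

D(12) = 0.940 μm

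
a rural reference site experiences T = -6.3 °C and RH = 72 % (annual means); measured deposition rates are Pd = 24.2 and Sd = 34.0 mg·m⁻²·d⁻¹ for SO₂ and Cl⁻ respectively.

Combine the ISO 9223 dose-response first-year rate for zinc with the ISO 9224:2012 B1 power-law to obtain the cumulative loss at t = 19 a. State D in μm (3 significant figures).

D(19) = 9.97 μm

zinc: temperature factor f = +0.038·(-16.3) = -0.6194
  Pd branch = 0.0129·Pd^0.44·e^(0.046·RH+f) = 0.7742 μm/a
  Cl⁻ term: 0.0175·34.0^0.57·exp(0.008·72+0.085·-6.3) = 0.136
  sum: 0.7742 + 0.136 → r_corr = 0.9102 μm/a
Long-term exponent b (ISO 9224 Table 2, B1) = 0.813
  D(19) = 0.9102 × 19^0.813 = 0.9102 × 10.96 = 9.972 μm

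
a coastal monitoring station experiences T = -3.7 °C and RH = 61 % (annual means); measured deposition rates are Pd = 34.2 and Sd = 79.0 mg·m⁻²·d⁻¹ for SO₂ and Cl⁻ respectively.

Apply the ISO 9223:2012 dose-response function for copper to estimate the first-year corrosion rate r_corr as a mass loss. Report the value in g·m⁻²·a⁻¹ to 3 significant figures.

r_corr = 3.01 g·m⁻²·a⁻¹

copper: T≤10 °C ⇒ hinge +0.126·(-3.7−10) = -1.7262
  Pd branch = 0.0053·Pd^0.26·e^(0.059·RH+f) = 0.08639 μm/a
  Sd branch = 0.01025·Sd^0.27·e^(0.036·RH+0.049·T) = 0.2501 μm/a
  sum: 0.08639 + 0.2501 → r_corr = 0.3365 μm/a
Convert to mass loss: 0.3365 μm/a × 8.96 g/cm³ = 3.015 g·m⁻²·a⁻¹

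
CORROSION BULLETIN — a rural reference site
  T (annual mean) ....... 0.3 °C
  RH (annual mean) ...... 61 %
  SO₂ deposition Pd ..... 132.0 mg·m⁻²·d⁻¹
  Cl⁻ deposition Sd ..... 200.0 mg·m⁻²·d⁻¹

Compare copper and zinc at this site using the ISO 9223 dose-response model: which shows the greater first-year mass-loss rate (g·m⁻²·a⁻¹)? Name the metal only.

copper: temperature factor f = +0.126·(-9.7) = -1.2222
  Pd branch = 0.0053·Pd^0.26·e^(0.059·RH+f) = 0.2032 μm/a
  Sd branch = 0.01025·Sd^0.27·e^(0.036·RH+0.049·T) = 0.3909 μm/a
  sum: 0.2032 + 0.3909 → r_corr = 0.5941 μm/a
  mass loss = 0.5941 μm/a × 8.96 g/cm³ = 5.323 g·m⁻²·a⁻¹
zinc: T≤10 °C ⇒ hinge +0.038·(0.3−10) = -0.3686
  SO₂ term: 0.0129·132.0^0.44·exp(0.046·61-0.3686) = 1.265
  Sd branch = 0.0175·Sd^0.57·e^(0.008·RH+0.085·T) = 0.5993 μm/a
  r_corr = 1.265 + 0.5993 = 1.865 μm/a
  mass loss = 1.865 μm/a × 7.14 g/cm³ = 13.31 g·m⁻²·a⁻¹
Ordering by g·m⁻²·a⁻¹: zinc (13.3) > copper (5.32)

zinc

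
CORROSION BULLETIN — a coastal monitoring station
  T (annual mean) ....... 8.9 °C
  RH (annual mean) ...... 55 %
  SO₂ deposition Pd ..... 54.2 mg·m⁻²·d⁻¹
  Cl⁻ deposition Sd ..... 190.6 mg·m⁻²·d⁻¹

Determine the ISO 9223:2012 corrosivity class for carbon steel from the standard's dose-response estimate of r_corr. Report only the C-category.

carbon steel: temperature factor f = +0.150·(-1.1) = -0.1650
  sulphur-dioxide contribution → 35.95 μm/a
  chloride contribution → 23.18 μm/a
  ⇒ r_corr(carbon steel) = 59.13 μm/a
59.1 μm/a falls in (50, 80] for carbon steel → category C4

C4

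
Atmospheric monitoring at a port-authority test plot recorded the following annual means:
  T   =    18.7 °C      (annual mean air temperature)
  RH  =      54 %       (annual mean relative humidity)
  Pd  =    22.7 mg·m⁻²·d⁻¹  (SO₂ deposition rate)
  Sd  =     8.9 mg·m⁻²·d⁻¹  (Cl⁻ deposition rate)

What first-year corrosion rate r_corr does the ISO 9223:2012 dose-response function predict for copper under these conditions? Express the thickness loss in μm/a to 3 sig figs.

copper: f(T) = -0.080·(T−10) [T>10 °C] = -0.6960
  SO₂ term: 0.0053·22.7^0.26·exp(0.059·54-0.6960) = 0.144
  Sd branch = 0.01025·Sd^0.27·e^(0.036·RH+0.049·T) = 0.3231 μm/a
  r_corr = 0.144 + 0.3231 = 0.467 μm/a

r_corr = 0.467 μm/a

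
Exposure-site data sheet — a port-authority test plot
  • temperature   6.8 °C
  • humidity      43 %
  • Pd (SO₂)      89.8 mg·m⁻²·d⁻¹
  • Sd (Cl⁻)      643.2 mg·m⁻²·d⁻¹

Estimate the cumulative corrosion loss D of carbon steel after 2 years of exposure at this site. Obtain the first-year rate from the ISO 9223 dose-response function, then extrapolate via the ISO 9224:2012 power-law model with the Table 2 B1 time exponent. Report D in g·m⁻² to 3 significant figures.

carbon steel: temperature factor f = +0.150·(-3.2) = -0.4800
  sulphur-dioxide contribution → 26.84 μm/a
  chloride contribution → 30.49 μm/a
  total first-year rate 57.33 μm/a
ISO 9224: D(t) = r_corr · t^b with b = 0.523 (carbon steel, B1)
  D(2) = 57.33 × 2^0.523 = 57.33 × 1.437 = 82.37 μm
  Mass loss = 82.37 μm × 7.85 g/cm³ = 646.6 g·m⁻²

D(2) = 647 g·m⁻²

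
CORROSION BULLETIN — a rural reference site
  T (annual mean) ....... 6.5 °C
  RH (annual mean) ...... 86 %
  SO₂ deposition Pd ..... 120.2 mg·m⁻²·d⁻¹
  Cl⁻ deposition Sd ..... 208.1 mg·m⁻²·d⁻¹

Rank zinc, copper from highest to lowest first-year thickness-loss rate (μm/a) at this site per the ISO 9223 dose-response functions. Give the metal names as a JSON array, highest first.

["zinc", "copper"]

zinc: temperature factor f = +0.038·(-3.5) = -0.1330
  sulphur-dioxide contribution → 4.854 μm/a
  chloride contribution → 1.268 μm/a
  total first-year rate 6.122 μm/a
copper: temperature factor f = +0.126·(-3.5) = -0.4410
  sulphur-dioxide contribution → 1.893 μm/a
  chloride contribution → 1.317 μm/a
  total first-year rate 3.21 μm/a
Ordering by μm/a: zinc (6.12) > copper (3.21)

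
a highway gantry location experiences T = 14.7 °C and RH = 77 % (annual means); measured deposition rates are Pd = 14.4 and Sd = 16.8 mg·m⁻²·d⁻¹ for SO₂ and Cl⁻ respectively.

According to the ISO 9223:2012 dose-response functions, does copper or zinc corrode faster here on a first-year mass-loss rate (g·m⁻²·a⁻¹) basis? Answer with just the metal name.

copper: T>10 °C ⇒ hinge -0.080·(14.7−10) = -0.3760
  SO₂ term: 0.0053·14.4^0.26·exp(0.059·77-0.3760) = 0.6842
  Sd branch = 0.01025·Sd^0.27·e^(0.036·RH+0.049·T) = 0.7215 μm/a
  r_corr = 0.6842 + 0.7215 = 1.406 μm/a
  mass loss = 1.406 μm/a × 8.96 g/cm³ = 12.59 g·m⁻²·a⁻¹
zinc: temperature factor f = -0.071·(4.7) = -0.3337
  Pd branch = 0.0129·Pd^0.44·e^(0.046·RH+f) = 1.032 μm/a
  Sd branch = 0.0175·Sd^0.57·e^(0.008·RH+0.085·T) = 0.5645 μm/a
  sum: 1.032 + 0.5645 → r_corr = 1.596 μm/a
  mass loss = 1.596 μm/a × 7.14 g/cm³ = 11.4 g·m⁻²·a⁻¹
Ordering by g·m⁻²·a⁻¹: copper (12.6) > zinc (11.4)

copper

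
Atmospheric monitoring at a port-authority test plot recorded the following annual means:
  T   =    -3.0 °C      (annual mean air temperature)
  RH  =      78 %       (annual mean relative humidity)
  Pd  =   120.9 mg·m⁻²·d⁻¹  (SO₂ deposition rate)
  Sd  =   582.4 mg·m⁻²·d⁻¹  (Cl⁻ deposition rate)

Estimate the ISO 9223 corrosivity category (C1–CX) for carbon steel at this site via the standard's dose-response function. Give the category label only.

C4

carbon steel: T≤10 °C ⇒ hinge +0.150·(-3.0−10) = -1.9500
  SO₂ term: 1.77·120.9^0.52·exp(0.02·78-1.9500) = 14.5
  Sd branch = 0.102·Sd^0.62·e^(0.033·RH+0.04·T) = 61.49 μm/a
  sum: 14.5 + 61.49 → r_corr = 75.99 μm/a
ISO 9223 Table 2 (carbon steel): 50 < 76 ≤ 80 μm/a ⇒ C4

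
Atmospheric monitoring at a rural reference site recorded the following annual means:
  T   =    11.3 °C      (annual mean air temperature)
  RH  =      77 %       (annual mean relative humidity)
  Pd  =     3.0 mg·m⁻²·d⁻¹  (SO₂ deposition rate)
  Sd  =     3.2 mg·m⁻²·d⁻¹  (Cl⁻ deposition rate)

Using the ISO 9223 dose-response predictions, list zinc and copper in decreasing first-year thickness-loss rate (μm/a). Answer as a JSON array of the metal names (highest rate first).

zinc: T>10 °C ⇒ hinge -0.071·(11.3−10) = -0.0923
  sulphur-dioxide contribution → 0.6587 μm/a
  chloride contribution → 0.1643 μm/a
  ⇒ r_corr(zinc) = 0.823 μm/a
copper: f(T) = -0.080·(T−10) [T>10 °C] = -0.1040
  sulphur-dioxide contribution → 0.5973 μm/a
  chloride contribution → 0.3903 μm/a
  ⇒ r_corr(copper) = 0.9876 μm/a
Ordering by μm/a: copper (0.988) > zinc (0.823)

["copper", "zinc"]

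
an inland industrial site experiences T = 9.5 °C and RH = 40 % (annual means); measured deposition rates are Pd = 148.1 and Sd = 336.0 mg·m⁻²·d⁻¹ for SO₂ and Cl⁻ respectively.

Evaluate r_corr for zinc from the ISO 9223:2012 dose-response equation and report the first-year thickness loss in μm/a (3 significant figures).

zinc: f(T) = +0.038·(T−10) [T≤10 °C] = -0.0190
  sulphur-dioxide contribution → 0.7186 μm/a
  chloride contribution → 1.488 μm/a
  total first-year rate 2.207 μm/a

r_corr = 2.21 μm/a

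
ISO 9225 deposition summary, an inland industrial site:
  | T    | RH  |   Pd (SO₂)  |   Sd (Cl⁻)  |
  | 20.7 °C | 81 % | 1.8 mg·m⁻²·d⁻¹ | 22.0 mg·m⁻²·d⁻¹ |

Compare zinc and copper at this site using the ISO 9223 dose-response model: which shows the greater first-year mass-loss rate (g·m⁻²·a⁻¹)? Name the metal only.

copper

zinc: T>10 °C ⇒ hinge -0.071·(20.7−10) = -0.7597
  SO₂ term: 0.0129·1.8^0.44·exp(0.046·81-0.7597) = 0.3245
  Cl⁻ term: 0.0175·22.0^0.57·exp(0.008·81+0.085·20.7) = 1.132
  sum: 0.3245 + 1.132 → r_corr = 1.456 μm/a
  mass loss = 1.456 μm/a × 7.14 g/cm³ = 10.4 g·m⁻²·a⁻¹
copper: T>10 °C ⇒ hinge -0.080·(20.7−10) = -0.8560
  SO₂ term: 0.0053·1.8^0.26·exp(0.059·81-0.8560) = 0.3122
  Cl⁻ term: 0.01025·22.0^0.27·exp(0.036·81+0.049·20.7) = 1.203
  sum: 0.3122 + 1.203 → r_corr = 1.515 μm/a
  mass loss = 1.515 μm/a × 8.96 g/cm³ = 13.57 g·m⁻²·a⁻¹
Ordering by g·m⁻²·a⁻¹: copper (13.6) > zinc (10.4)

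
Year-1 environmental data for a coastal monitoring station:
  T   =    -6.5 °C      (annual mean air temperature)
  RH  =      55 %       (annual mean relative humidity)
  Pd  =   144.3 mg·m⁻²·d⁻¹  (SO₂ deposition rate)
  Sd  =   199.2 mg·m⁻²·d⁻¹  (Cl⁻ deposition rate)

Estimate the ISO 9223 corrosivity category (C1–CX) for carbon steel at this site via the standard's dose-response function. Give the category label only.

C2

carbon steel: temperature factor f = +0.150·(-16.5) = -2.4750
  sulphur-dioxide contribution → 5.938 μm/a
  chloride contribution → 12.87 μm/a
  total first-year rate 18.81 μm/a
ISO 9223 Table 2 (carbon steel): 1.3 < 18.8 ≤ 25 μm/a ⇒ C2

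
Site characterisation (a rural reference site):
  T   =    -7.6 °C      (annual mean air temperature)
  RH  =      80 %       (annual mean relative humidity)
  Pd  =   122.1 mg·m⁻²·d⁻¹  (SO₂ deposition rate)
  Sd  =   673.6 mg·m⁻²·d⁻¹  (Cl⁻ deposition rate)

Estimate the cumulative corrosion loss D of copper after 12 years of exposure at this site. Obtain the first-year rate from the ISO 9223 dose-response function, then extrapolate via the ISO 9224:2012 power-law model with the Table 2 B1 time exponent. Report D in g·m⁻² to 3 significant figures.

copper: f(T) = +0.126·(T−10) [T≤10 °C] = -2.2176
  sulphur-dioxide contribution → 0.2257 μm/a
  chloride contribution → 0.7302 μm/a
  total first-year rate 0.9559 μm/a
Power-law: D(12) = r_corr · 12^0.667
  D(12) = 0.9559 × 12^0.667 = 0.9559 × 5.246 = 5.015 μm
  Mass loss = 5.015 μm × 8.96 g/cm³ = 44.93 g·m⁻²

D(12) = 44.9 g·m⁻²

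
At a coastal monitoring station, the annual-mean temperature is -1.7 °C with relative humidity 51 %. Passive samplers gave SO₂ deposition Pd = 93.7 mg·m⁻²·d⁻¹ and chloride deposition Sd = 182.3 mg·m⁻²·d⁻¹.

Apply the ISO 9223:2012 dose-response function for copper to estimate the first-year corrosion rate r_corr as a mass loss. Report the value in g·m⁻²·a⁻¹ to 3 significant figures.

copper: f(T) = +0.126·(T−10) [T≤10 °C] = -1.4742
  sulphur-dioxide contribution → 0.08007 μm/a
  chloride contribution → 0.2412 μm/a
  ⇒ r_corr(copper) = 0.3212 μm/a
Convert to mass loss: 0.3212 μm/a × 8.96 g/cm³ = 2.878 g·m⁻²·a⁻¹

r_corr = 2.88 g·m⁻²·a⁻¹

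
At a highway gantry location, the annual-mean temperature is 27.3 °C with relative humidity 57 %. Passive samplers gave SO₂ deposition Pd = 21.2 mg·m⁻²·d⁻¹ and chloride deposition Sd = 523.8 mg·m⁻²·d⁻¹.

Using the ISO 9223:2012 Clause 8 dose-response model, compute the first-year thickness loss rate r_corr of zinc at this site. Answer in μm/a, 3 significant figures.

r_corr = 10.2 μm/a

zinc: temperature factor f = -0.071·(17.3) = -1.2283
  Pd branch = 0.0129·Pd^0.44·e^(0.046·RH+f) = 0.1993 μm/a
  Cl⁻ term: 0.0175·523.8^0.57·exp(0.008·57+0.085·27.3) = 9.972
  r_corr = 0.1993 + 9.972 = 10.17 μm/a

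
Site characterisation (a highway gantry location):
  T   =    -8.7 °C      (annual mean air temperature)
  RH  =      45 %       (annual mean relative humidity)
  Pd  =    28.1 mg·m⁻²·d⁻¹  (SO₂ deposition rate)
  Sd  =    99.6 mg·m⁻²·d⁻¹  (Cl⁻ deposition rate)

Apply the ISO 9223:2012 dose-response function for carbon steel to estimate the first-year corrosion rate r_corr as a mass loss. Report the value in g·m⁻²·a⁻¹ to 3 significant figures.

carbon steel: temperature factor f = +0.150·(-18.7) = -2.8050
  sulphur-dioxide contribution → 1.493 μm/a
  chloride contribution → 5.512 μm/a
  ⇒ r_corr(carbon steel) = 7.005 μm/a
Convert to mass loss: 7.005 μm/a × 7.85 g/cm³ = 54.99 g·m⁻²·a⁻¹

r_corr = 55.0 g·m⁻²·a⁻¹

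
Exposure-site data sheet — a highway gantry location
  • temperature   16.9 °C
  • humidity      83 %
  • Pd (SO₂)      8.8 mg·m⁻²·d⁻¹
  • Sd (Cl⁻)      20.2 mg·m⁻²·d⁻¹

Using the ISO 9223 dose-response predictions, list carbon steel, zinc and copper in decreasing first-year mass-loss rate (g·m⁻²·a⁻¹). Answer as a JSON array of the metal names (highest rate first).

["carbon steel", "copper", "zinc"]

carbon steel: T>10 °C ⇒ hinge -0.054·(16.9−10) = -0.3726
  SO₂ term: 1.77·8.8^0.52·exp(0.02·83-0.3726) = 19.87
  Cl⁻ term: 0.102·20.2^0.62·exp(0.033·83+0.04·16.9) = 20
  sum: 19.87 + 20 → r_corr = 39.87 μm/a
  mass loss = 39.87 μm/a × 7.85 g/cm³ = 313 g·m⁻²·a⁻¹
zinc: f(T) = -0.071·(T−10) [T>10 °C] = -0.4899
  Pd branch = 0.0129·Pd^0.44·e^(0.046·RH+f) = 0.9366 μm/a
  Cl⁻ term: 0.0175·20.2^0.57·exp(0.008·83+0.085·16.9) = 0.7931
  sum: 0.9366 + 0.7931 → r_corr = 1.73 μm/a
  mass loss = 1.73 μm/a × 7.14 g/cm³ = 12.35 g·m⁻²·a⁻¹
copper: T>10 °C ⇒ hinge -0.080·(16.9−10) = -0.5520
  SO₂ term: 0.0053·8.8^0.26·exp(0.059·83-0.5520) = 0.7192
  Cl⁻ term: 0.01025·20.2^0.27·exp(0.036·83+0.049·16.9) = 1.048
  r_corr = 0.7192 + 1.048 = 1.767 μm/a
  mass loss = 1.767 μm/a × 8.96 g/cm³ = 15.84 g·m⁻²·a⁻¹
Ordering by g·m⁻²·a⁻¹: carbon steel (313) > copper (15.8) > zinc (12.3)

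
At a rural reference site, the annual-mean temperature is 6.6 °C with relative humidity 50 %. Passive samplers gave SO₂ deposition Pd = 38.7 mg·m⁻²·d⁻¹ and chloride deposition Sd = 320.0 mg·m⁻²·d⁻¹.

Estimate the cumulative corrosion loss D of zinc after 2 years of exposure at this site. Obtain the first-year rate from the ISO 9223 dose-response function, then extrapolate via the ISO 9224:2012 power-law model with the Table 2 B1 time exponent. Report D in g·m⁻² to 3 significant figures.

D(2) = 22.5 g·m⁻²

zinc: temperature factor f = +0.038·(-3.4) = -0.1292
  sulphur-dioxide contribution → 0.5649 μm/a
  chloride contribution → 1.226 μm/a
  ⇒ r_corr(zinc) = 1.79 μm/a
Long-term exponent b (ISO 9224 Table 2, B1) = 0.813
  D(2) = 1.79 × 2^0.813 = 1.79 × 1.757 = 3.146 μm
  Mass loss = 3.146 μm × 7.14 g/cm³ = 22.46 g·m⁻²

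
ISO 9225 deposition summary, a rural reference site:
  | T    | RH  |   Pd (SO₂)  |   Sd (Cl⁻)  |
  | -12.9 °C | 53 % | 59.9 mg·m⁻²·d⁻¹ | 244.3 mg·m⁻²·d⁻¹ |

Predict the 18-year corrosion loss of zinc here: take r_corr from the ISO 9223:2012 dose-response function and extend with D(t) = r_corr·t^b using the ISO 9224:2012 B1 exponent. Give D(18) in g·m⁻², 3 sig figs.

zinc: f(T) = +0.038·(T−10) [T≤10 °C] = -0.8702
  SO₂ term: 0.0129·59.9^0.44·exp(0.046·53-0.8702) = 0.3746
  Sd branch = 0.0175·Sd^0.57·e^(0.008·RH+0.085·T) = 0.2052 μm/a
  r_corr = 0.3746 + 0.2052 = 0.5797 μm/a
Power-law: D(18) = r_corr · 18^0.813
  D(18) = 0.5797 × 18^0.813 = 0.5797 × 10.48 = 6.078 μm
  Mass loss = 6.078 μm × 7.14 g/cm³ = 43.4 g·m⁻²

D(18) = 43.4 g·m⁻²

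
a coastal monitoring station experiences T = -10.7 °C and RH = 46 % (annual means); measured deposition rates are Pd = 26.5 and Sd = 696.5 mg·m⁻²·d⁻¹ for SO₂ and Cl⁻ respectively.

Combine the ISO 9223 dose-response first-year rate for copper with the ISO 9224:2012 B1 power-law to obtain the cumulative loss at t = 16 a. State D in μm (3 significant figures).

D(16) = 1.27 μm

copper: T≤10 °C ⇒ hinge +0.126·(-10.7−10) = -2.6082
  Pd branch = 0.0053·Pd^0.26·e^(0.059·RH+f) = 0.01381 μm/a
  Sd branch = 0.01025·Sd^0.27·e^(0.036·RH+0.049·T) = 0.1861 μm/a
  r_corr = 0.01381 + 0.1861 = 0.1999 μm/a
Long-term exponent b (ISO 9224 Table 2, B1) = 0.667
  D(16) = 0.1999 × 16^0.667 = 0.1999 × 6.355 = 1.271 μm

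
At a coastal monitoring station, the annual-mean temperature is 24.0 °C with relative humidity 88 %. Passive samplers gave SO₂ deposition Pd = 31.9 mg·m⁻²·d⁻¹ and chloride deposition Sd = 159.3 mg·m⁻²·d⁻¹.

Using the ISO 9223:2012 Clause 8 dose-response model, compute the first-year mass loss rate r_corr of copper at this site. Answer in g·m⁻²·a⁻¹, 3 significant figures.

copper: T>10 °C ⇒ hinge -0.080·(24.0−10) = -1.1200
  Pd branch = 0.0053·Pd^0.26·e^(0.059·RH+f) = 0.7651 μm/a
  Sd branch = 0.01025·Sd^0.27·e^(0.036·RH+0.049·T) = 3.104 μm/a
  sum: 0.7651 + 3.104 → r_corr = 3.869 μm/a
Convert to mass loss: 3.869 μm/a × 8.96 g/cm³ = 34.67 g·m⁻²·a⁻¹

r_corr = 34.7 g·m⁻²·a⁻¹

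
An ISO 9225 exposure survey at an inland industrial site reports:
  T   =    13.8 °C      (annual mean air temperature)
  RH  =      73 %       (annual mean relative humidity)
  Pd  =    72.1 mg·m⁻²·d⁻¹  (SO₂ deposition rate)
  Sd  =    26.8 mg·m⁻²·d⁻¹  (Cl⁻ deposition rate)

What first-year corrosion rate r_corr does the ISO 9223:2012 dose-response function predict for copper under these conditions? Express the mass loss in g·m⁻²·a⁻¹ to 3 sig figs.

r_corr = 14.0 g·m⁻²·a⁻¹

copper: T>10 °C ⇒ hinge -0.080·(13.8−10) = -0.3040
  Pd branch = 0.0053·Pd^0.26·e^(0.059·RH+f) = 0.8827 μm/a
  Cl⁻ term: 0.01025·26.8^0.27·exp(0.036·73+0.049·13.8) = 0.6781
  sum: 0.8827 + 0.6781 → r_corr = 1.561 μm/a
Convert to mass loss: 1.561 μm/a × 8.96 g/cm³ = 13.99 g·m⁻²·a⁻¹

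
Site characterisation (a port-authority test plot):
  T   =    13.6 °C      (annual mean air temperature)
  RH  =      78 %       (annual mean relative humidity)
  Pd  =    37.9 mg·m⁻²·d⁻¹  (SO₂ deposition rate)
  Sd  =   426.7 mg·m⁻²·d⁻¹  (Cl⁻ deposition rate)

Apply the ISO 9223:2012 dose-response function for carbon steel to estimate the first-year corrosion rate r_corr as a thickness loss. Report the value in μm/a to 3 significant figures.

r_corr = 144 μm/a

carbon steel: f(T) = -0.054·(T−10) [T>10 °C] = -0.1944
  SO₂ term: 1.77·37.9^0.52·exp(0.02·78-0.1944) = 45.91
  Cl⁻ term: 0.102·426.7^0.62·exp(0.033·78+0.04·13.6) = 98.49
  r_corr = 45.91 + 98.49 = 144.4 μm/a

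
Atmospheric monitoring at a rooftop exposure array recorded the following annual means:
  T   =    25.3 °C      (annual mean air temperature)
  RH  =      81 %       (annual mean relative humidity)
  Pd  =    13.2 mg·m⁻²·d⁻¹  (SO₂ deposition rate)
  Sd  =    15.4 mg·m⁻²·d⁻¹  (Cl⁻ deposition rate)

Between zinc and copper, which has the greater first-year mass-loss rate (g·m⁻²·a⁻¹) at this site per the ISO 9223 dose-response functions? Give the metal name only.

copper

zinc: temperature factor f = -0.071·(15.3) = -1.0863
  SO₂ term: 0.0129·13.2^0.44·exp(0.046·81-1.0863) = 0.5624
  Sd branch = 0.0175·Sd^0.57·e^(0.008·RH+0.085·T) = 1.366 μm/a
  sum: 0.5624 + 1.366 → r_corr = 1.928 μm/a
  mass loss = 1.928 μm/a × 7.14 g/cm³ = 13.77 g·m⁻²·a⁻¹
copper: f(T) = -0.080·(T−10) [T>10 °C] = -1.2240
  Pd branch = 0.0053·Pd^0.26·e^(0.059·RH+f) = 0.3627 μm/a
  Sd branch = 0.01025·Sd^0.27·e^(0.036·RH+0.049·T) = 1.368 μm/a
  r_corr = 0.3627 + 1.368 = 1.731 μm/a
  mass loss = 1.731 μm/a × 8.96 g/cm³ = 15.51 g·m⁻²·a⁻¹
Ordering by g·m⁻²·a⁻¹: copper (15.5) > zinc (13.8)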